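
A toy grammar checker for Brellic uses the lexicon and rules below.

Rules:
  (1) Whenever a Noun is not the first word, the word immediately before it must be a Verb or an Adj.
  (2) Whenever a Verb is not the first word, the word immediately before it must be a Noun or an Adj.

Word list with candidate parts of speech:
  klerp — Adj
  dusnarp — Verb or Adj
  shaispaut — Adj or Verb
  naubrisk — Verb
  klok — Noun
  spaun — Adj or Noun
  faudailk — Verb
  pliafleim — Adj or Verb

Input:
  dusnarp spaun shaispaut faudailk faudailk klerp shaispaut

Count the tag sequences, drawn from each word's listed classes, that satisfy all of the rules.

0

Candidates per position — 1:dusnarp {Verb,Adj}; 2:spaun {Adj,Noun}; 3:shaispaut {Adj,Verb}; 4:faudailk {Verb}; 5:faudailk {Verb}; 6:klerp {Adj}; 7:shaispaut {Adj,Verb}.
There are 16 candidate sequences in total.
Rule 2 cannot be satisfied by any choice of tags from the lexicon.
So there is no consistent tagging.
Count = 0.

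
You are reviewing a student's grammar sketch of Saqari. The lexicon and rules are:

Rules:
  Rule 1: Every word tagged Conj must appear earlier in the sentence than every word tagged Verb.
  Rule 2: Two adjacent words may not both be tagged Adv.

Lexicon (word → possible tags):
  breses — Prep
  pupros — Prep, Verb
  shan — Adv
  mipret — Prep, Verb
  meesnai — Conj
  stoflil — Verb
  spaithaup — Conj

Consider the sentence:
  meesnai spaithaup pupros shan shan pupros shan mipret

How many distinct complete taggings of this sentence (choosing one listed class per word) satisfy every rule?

Candidates per position — 1:meesnai {Conj}; 2:spaithaup {Conj}; 3:pupros {Prep,Verb}; 4:shan {Adv}; 5:shan {Adv}; 6:pupros {Prep,Verb}; 7:shan {Adv}; 8:mipret {Prep,Verb}.
There are 8 candidate sequences in total.
Rule 2 cannot be satisfied by any choice of tags from the lexicon.
So there is no consistent tagging.
Count = 0.

0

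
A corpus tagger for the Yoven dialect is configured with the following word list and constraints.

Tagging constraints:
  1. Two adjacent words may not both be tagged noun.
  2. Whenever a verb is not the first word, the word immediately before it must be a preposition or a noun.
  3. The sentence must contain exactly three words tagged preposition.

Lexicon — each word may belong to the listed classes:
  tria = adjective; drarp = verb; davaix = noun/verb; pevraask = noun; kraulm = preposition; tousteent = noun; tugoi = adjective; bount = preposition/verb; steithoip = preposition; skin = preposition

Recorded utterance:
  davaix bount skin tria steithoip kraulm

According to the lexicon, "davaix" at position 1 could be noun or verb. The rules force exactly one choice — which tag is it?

Candidates per position — 1:davaix {noun,verb}; 2:bount {preposition,verb}; 3:skin {preposition}; 4:tria {adjective}; 5:steithoip {preposition}; 6:kraulm {preposition}.
At position 2, choosing preposition makes rule 3 impossible to satisfy; hence verb.
At position 1, choosing verb makes rule 2 impossible to satisfy; hence noun.
The unique satisfying tagging is: noun verb preposition adjective preposition preposition.
Check: rule 1 holds; rule 2 holds; rule 3 holds.

noun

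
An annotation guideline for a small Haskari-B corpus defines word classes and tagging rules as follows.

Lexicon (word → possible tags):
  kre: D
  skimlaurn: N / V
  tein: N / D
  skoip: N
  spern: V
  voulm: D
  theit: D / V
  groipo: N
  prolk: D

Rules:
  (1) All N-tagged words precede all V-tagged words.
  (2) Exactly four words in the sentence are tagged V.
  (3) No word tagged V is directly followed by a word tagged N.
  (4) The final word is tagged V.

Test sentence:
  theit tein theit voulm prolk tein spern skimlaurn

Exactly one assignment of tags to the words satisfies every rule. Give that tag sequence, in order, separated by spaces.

Candidates per position — 1:theit {D,V}; 2:tein {N,D}; 3:theit {D,V}; 4:voulm {D}; 5:prolk {D}; 6:tein {N,D}; 7:spern {V}; 8:skimlaurn {N,V}.
Position 1: D is ruled out by rule 2; that leaves V.
Position 2: N is ruled out by rule 1; that leaves D.
Position 3: D is ruled out by rule 2; that leaves V.
Position 6: N is ruled out by rule 1; that leaves D.
Position 8: N is ruled out by rule 1; that leaves V.
The only consistent sequence is: V D V D D D V V.
Check: rule 1 ok; rule 2 ok; rule 3 ok; rule 4 ok.

V D V D D D V V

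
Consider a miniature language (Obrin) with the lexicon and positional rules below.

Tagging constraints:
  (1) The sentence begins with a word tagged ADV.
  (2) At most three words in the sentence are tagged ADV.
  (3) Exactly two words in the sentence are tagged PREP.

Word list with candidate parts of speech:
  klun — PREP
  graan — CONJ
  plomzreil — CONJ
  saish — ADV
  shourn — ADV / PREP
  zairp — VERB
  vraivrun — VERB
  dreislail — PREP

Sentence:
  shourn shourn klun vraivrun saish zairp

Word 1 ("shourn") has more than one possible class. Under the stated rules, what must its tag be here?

ADV

Candidates per position — 1:shourn {ADV,PREP}; 2:shourn {ADV,PREP}; 3:klun {PREP}; 4:vraivrun {VERB}; 5:saish {ADV}; 6:zairp {VERB}.
Position 1: PREP is ruled out by rule 1; that leaves ADV.
Position 2: ADV is ruled out by rule 3; that leaves PREP.
The only consistent sequence is: ADV PREP PREP VERB ADV VERB.
Checking: rule 1 ✓; rule 2 ✓; rule 3 ✓.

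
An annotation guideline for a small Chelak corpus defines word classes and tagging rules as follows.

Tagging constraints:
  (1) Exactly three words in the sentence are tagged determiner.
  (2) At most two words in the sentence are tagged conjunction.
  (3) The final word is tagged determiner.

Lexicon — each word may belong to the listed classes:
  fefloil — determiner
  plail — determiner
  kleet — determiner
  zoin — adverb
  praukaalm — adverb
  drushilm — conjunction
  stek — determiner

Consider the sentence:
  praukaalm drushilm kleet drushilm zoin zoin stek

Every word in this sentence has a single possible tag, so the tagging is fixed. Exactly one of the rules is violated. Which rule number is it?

1

Fixed tagging: adverb conjunction determiner conjunction adverb adverb determiner.
Rule check: R1 violated, R2 holds, R3 holds.
Only rule 1 fails.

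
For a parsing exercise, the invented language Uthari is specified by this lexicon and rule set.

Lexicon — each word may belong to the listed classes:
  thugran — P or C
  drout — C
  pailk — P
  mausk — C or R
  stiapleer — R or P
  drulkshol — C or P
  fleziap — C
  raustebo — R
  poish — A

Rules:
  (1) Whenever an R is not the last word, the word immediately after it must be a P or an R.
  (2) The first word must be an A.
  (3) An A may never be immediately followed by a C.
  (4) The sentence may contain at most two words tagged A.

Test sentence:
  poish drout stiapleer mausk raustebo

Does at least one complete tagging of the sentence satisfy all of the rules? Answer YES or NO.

NO

Candidates per position — 1:poish {A}; 2:drout {C}; 3:stiapleer {R,P}; 4:mausk {C,R}; 5:raustebo {R}.
Rule 3 cannot be satisfied by any choice of tags from the lexicon.
So there is no consistent tagging.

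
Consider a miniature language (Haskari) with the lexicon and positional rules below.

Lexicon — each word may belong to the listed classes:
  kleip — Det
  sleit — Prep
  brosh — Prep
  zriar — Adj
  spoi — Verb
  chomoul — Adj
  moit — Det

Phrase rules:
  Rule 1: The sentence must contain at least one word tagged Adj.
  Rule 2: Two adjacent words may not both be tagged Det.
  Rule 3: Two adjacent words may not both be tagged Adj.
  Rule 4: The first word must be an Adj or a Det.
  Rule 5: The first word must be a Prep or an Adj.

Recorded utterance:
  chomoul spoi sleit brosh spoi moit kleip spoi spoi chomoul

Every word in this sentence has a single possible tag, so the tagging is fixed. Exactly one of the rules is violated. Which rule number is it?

2

Fixed tagging: Adj Verb Prep Prep Verb Det Det Verb Verb Adj.
Applying the rules: R1 ✓, R2 ✗, R3 ✓, R4 ✓, R5 ✓.
Only rule 2 fails.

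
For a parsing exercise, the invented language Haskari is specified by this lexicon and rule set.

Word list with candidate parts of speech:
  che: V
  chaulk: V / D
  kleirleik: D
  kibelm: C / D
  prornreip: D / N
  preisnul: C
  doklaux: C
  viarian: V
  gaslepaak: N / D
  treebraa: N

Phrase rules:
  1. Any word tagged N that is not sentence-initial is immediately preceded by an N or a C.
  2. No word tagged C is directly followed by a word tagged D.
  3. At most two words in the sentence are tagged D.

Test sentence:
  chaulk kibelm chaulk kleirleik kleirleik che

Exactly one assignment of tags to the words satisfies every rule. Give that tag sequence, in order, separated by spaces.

Candidates per position — 1:chaulk {V,D}; 2:kibelm {C,D}; 3:chaulk {V,D}; 4:kleirleik {D}; 5:kleirleik {D}; 6:che {V}.
At position 1, choosing D makes rule 3 impossible to satisfy; hence V.
At position 2, choosing D makes rule 3 impossible to satisfy; hence C.
At position 3, choosing D makes rule 2 impossible to satisfy; hence V.
So the tagging must be: V C V D D V.
Check: rule 1 satisfied; rule 2 satisfied; rule 3 satisfied.

V C V D D V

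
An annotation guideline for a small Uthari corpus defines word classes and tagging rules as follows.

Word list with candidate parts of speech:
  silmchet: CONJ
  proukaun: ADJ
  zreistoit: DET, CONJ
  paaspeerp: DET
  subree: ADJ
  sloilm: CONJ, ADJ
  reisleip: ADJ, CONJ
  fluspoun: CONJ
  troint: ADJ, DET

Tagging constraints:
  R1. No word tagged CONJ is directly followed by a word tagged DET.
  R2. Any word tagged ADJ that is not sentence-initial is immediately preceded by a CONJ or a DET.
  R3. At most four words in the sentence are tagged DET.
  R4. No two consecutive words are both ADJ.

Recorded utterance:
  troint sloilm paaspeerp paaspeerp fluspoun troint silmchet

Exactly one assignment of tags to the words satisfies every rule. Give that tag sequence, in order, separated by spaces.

DET ADJ DET DET CONJ ADJ CONJ

Candidates per position — 1:troint {ADJ,DET}; 2:sloilm {CONJ,ADJ}; 3:paaspeerp {DET}; 4:paaspeerp {DET}; 5:fluspoun {CONJ}; 6:troint {ADJ,DET}; 7:silmchet {CONJ}.
Position 2: CONJ is ruled out by rule 1; that leaves ADJ.
Position 6: DET is ruled out by rule 1; that leaves ADJ.
Position 1: ADJ is ruled out by rule 2; that leaves DET.
So the tagging must be: DET ADJ DET DET CONJ ADJ CONJ.
Verifying each rule — rule 1 holds; rule 2 holds; rule 3 holds; rule 4 holds.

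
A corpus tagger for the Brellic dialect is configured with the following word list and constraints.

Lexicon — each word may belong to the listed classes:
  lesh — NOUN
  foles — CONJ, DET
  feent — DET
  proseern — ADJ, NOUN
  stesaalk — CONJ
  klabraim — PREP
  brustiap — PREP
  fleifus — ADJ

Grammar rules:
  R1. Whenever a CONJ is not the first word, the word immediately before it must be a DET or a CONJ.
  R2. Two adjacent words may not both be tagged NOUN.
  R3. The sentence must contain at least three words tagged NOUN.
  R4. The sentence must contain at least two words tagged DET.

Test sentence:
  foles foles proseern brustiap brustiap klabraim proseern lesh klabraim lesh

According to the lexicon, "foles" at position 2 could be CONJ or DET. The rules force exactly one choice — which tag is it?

Candidates per position — 1:foles {CONJ,DET}; 2:foles {CONJ,DET}; 3:proseern {ADJ,NOUN}; 4:brustiap {PREP}; 5:brustiap {PREP}; 6:klabraim {PREP}; 7:proseern {ADJ,NOUN}; 8:lesh {NOUN}; 9:klabraim {PREP}; 10:lesh {NOUN}.
Position 1: tagging it CONJ would leave rule 4 unsatisfiable, so it must be DET.
Position 2: tagging it CONJ would leave rule 4 unsatisfiable, so it must be DET.
Position 7: tagging it NOUN would leave rule 2 unsatisfiable, so it must be ADJ.
Position 3: tagging it ADJ would leave rule 3 unsatisfiable, so it must be NOUN.
That leaves exactly one tagging: DET DET NOUN PREP PREP PREP ADJ NOUN PREP NOUN.
Rule-by-rule: rule 1 satisfied; rule 2 satisfied; rule 3 satisfied; rule 4 satisfied.

DET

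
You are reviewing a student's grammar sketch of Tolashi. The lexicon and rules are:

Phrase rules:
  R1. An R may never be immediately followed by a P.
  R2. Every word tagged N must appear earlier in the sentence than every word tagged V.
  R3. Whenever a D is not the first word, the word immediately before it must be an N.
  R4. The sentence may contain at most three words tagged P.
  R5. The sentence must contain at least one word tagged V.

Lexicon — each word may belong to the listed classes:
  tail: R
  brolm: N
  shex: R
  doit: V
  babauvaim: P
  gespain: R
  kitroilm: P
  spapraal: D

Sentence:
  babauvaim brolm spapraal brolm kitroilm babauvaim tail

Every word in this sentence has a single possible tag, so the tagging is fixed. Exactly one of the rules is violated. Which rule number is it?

Fixed tagging: P N D N P P R.
Checking each rule: R1 ✓, R2 ✓, R3 ✓, R4 ✓, R5 ✗.
Only rule 5 fails.

5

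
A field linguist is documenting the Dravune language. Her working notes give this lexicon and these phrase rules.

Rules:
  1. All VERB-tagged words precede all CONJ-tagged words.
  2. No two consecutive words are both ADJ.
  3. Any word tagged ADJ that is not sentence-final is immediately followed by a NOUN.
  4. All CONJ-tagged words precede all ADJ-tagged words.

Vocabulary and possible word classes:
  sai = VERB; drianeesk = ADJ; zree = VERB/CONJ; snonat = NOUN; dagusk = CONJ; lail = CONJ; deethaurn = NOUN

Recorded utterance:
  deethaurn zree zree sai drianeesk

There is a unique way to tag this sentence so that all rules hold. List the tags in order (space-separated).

Candidates per position — 1:deethaurn {NOUN}; 2:zree {VERB,CONJ}; 3:zree {VERB,CONJ}; 4:sai {VERB}; 5:drianeesk {ADJ}.
Position 2: CONJ is ruled out by rule 1; that leaves VERB.
Position 3: CONJ is ruled out by rule 1; that leaves VERB.
The unique satisfying tagging is: NOUN VERB VERB VERB ADJ.
Rule-by-rule: rule 1 ok; rule 2 ok; rule 3 ok; rule 4 ok.

NOUN VERB VERB VERB ADJ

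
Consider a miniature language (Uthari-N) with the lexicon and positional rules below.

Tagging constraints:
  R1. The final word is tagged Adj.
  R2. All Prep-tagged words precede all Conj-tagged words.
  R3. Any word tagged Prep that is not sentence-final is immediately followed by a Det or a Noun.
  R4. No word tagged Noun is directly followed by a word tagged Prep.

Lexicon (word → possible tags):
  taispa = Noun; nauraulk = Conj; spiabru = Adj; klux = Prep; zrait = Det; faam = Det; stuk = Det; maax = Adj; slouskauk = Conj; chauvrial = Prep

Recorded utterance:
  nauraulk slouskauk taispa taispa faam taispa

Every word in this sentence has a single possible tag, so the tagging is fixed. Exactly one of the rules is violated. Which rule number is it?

Fixed tagging: Conj Conj Noun Noun Det Noun.
Checking each rule: R1 ✗, R2 ✓, R3 ✓, R4 ✓.
Only rule 1 fails.

1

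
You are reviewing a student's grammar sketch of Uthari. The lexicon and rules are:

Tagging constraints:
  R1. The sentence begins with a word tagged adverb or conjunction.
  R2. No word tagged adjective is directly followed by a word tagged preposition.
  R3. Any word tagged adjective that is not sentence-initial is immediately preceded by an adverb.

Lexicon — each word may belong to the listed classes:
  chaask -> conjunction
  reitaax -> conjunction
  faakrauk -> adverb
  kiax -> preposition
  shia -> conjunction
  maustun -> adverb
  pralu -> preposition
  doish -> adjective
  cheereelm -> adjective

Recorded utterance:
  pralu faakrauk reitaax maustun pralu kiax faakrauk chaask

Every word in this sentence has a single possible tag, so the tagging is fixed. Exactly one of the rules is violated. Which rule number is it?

1

Fixed tagging: preposition adverb conjunction adverb preposition preposition adverb conjunction.
Rule check: R1 ✗, R2 ✓, R3 ✓.
Only rule 1 fails.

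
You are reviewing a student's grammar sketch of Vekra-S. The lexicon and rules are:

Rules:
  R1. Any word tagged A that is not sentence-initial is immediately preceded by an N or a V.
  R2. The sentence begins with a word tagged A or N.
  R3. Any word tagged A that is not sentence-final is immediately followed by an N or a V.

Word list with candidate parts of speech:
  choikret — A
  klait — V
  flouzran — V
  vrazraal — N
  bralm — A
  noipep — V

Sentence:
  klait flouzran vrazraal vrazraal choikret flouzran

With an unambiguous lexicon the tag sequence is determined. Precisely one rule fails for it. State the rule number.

Fixed tagging: V V N N A V.
Checking each rule: R1 ok, R2 fails, R3 ok.
Only rule 2 fails.

2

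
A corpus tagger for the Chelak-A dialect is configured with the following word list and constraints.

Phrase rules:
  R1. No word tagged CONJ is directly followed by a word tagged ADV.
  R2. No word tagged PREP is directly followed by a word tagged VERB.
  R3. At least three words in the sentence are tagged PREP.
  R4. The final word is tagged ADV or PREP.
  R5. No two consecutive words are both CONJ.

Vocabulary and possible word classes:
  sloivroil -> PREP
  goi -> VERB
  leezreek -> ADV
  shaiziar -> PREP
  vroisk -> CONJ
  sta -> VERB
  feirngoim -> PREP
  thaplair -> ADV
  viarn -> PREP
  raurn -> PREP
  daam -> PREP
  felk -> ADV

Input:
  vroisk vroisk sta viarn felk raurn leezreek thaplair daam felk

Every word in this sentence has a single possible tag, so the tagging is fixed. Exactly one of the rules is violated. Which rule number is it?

5

Fixed tagging: CONJ CONJ VERB PREP ADV PREP ADV ADV PREP ADV.
Rule check: R1 pass, R2 pass, R3 pass, R4 pass, R5 fail.
Only rule 5 fails.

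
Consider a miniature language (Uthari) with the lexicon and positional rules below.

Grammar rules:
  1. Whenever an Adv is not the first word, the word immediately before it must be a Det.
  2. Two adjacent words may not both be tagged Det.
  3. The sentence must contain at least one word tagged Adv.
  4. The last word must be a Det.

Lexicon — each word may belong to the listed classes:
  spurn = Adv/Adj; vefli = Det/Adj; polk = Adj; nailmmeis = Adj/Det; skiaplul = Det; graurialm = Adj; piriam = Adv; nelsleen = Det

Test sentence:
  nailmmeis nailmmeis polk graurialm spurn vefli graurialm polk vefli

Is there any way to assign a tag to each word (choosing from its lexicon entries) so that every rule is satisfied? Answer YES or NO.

NO

Candidates per position — 1:nailmmeis {Adj,Det}; 2:nailmmeis {Adj,Det}; 3:polk {Adj}; 4:graurialm {Adj}; 5:spurn {Adv,Adj}; 6:vefli {Det,Adj}; 7:graurialm {Adj}; 8:polk {Adj}; 9:vefli {Det,Adj}.
Every candidate sequence violates at least one rule; no consistent tagging exists.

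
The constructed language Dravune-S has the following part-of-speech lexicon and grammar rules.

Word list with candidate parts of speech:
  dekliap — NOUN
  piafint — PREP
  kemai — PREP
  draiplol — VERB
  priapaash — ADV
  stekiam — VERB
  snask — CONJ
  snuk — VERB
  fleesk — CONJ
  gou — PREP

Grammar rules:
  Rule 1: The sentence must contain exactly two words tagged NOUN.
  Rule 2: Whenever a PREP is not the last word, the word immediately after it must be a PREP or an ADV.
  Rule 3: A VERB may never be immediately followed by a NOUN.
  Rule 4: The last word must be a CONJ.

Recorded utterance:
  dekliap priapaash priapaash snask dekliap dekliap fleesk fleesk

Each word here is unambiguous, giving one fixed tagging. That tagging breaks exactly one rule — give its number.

Fixed tagging: NOUN ADV ADV CONJ NOUN NOUN CONJ CONJ.
Applying the rules: R1 fails, R2 ok, R3 ok, R4 ok.
Only rule 1 fails.

1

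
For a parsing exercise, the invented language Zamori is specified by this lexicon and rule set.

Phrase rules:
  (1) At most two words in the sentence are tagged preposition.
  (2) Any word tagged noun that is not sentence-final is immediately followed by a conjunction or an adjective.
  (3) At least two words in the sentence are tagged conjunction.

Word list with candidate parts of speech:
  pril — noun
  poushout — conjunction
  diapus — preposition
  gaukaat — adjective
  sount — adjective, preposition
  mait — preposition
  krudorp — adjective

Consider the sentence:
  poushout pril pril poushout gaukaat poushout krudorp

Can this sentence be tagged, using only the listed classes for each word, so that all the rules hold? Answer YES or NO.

Candidates per position — 1:poushout {conjunction}; 2:pril {noun}; 3:pril {noun}; 4:poushout {conjunction}; 5:gaukaat {adjective}; 6:poushout {conjunction}; 7:krudorp {adjective}.
Rule 2 cannot be satisfied by any choice of tags from the lexicon.
So there is no consistent tagging.

NO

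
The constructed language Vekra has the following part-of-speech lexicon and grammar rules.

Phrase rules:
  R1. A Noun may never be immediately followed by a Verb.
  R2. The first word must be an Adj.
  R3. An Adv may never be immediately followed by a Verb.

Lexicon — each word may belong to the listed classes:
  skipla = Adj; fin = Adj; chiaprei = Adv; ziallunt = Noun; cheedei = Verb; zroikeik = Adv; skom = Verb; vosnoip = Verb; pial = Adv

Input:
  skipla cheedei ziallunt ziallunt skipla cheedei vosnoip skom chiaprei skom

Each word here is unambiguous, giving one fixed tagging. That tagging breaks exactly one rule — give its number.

3

Fixed tagging: Adj Verb Noun Noun Adj Verb Verb Verb Adv Verb.
Applying the rules: R1 holds, R2 holds, R3 violated.
Only rule 3 fails.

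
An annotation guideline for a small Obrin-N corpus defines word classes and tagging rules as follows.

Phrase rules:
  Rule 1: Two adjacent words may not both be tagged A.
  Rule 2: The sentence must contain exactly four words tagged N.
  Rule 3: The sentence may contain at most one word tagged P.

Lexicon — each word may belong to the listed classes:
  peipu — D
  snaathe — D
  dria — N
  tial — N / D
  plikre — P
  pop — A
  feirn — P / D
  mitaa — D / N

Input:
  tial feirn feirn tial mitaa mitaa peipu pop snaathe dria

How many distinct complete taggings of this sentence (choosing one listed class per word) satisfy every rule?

12

Candidates per position — 1:tial {N,D}; 2:feirn {P,D}; 3:feirn {P,D}; 4:tial {N,D}; 5:mitaa {D,N}; 6:mitaa {D,N}; 7:peipu {D}; 8:pop {A}; 9:snaathe {D}; 10:dria {N}.
There are 64 candidate sequences in total.
Checking each against the rules leaves 12 sequences.
Count = 12.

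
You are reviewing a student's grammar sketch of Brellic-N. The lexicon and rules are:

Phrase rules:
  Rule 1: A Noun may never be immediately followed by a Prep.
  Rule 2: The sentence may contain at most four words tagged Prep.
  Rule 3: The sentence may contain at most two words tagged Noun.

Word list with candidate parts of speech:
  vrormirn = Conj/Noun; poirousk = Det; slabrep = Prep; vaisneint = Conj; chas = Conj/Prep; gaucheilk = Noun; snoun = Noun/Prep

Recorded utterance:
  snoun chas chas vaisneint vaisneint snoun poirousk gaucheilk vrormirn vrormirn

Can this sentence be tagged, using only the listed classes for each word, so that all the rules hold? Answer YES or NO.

Candidates per position — 1:snoun {Noun,Prep}; 2:chas {Conj,Prep}; 3:chas {Conj,Prep}; 4:vaisneint {Conj}; 5:vaisneint {Conj}; 6:snoun {Noun,Prep}; 7:poirousk {Det}; 8:gaucheilk {Noun}; 9:vrormirn {Conj,Noun}; 10:vrormirn {Conj,Noun}.
One satisfying assignment: Prep Prep Conj Conj Conj Prep Det Noun Noun Conj.
Check: rule 1 satisfied; rule 2 satisfied; rule 3 satisfied.

YES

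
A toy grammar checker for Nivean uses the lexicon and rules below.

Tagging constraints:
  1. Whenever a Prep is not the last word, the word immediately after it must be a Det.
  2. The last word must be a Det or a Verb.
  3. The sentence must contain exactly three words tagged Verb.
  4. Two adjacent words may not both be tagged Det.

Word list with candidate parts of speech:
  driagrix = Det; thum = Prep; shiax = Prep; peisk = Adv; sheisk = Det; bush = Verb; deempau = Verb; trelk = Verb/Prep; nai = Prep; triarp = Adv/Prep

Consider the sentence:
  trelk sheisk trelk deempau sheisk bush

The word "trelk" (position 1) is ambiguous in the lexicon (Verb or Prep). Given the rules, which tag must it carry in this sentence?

Candidates per position — 1:trelk {Verb,Prep}; 2:sheisk {Det}; 3:trelk {Verb,Prep}; 4:deempau {Verb}; 5:sheisk {Det}; 6:bush {Verb}.
Word 3 cannot be Prep — rule 1 would then fail for every completion. It is Verb.
Word 1 cannot be Verb — rule 3 would then fail for every completion. It is Prep.
That leaves exactly one tagging: Prep Det Verb Verb Det Verb.
Rule-by-rule: rule 1 satisfied; rule 2 satisfied; rule 3 satisfied; rule 4 satisfied.

Prep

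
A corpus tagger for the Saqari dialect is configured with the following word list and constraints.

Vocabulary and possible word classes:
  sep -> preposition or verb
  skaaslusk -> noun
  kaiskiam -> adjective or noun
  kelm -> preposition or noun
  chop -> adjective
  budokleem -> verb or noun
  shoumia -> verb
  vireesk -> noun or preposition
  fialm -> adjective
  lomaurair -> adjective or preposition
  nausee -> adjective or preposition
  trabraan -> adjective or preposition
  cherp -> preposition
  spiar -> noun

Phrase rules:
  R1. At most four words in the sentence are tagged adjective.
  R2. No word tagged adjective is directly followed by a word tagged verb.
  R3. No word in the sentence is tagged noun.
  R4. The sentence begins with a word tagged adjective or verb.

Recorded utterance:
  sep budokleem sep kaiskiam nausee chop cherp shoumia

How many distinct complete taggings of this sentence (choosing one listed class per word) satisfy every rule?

Candidates per position — 1:sep {preposition,verb}; 2:budokleem {verb,noun}; 3:sep {preposition,verb}; 4:kaiskiam {adjective,noun}; 5:nausee {adjective,preposition}; 6:chop {adjective}; 7:cherp {preposition}; 8:shoumia {verb}.
There are 32 candidate sequences in total.
The sequences that satisfy every rule: verb verb preposition adjective adjective adjective preposition verb; verb verb preposition adjective preposition adjective preposition verb; verb verb verb adjective adjective adjective preposition verb; verb verb verb adjective preposition adjective preposition verb.
Count = 4.

4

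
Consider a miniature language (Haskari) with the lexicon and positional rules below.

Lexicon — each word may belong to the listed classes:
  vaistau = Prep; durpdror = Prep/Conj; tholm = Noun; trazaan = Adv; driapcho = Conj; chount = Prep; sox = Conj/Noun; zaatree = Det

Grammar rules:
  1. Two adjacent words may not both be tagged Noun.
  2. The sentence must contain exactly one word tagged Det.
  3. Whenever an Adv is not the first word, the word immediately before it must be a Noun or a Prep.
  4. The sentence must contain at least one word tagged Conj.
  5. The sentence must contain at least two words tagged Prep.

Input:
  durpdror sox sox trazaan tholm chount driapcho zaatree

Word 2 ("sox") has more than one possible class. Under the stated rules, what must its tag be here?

Candidates per position — 1:durpdror {Prep,Conj}; 2:sox {Conj,Noun}; 3:sox {Conj,Noun}; 4:trazaan {Adv}; 5:tholm {Noun}; 6:chount {Prep}; 7:driapcho {Conj}; 8:zaatree {Det}.
If word 1 were Conj, no tagging could satisfy rule 5; so word 1 is Prep.
If word 3 were Conj, no tagging could satisfy rule 3; so word 3 is Noun.
If word 2 were Noun, no tagging could satisfy rule 1; so word 2 is Conj.
The unique satisfying tagging is: Prep Conj Noun Adv Noun Prep Conj Det.
Check: rule 1 ✓; rule 2 ✓; rule 3 ✓; rule 4 ✓; rule 5 ✓.

Conj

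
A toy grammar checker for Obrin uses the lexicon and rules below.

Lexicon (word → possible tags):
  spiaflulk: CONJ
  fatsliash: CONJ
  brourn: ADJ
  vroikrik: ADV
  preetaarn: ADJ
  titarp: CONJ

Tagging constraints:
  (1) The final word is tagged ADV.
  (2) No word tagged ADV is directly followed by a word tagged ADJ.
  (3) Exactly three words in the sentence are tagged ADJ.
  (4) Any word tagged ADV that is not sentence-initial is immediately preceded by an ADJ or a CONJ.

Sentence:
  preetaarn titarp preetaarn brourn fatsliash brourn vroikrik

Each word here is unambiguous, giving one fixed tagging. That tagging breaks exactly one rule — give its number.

3

Fixed tagging: ADJ CONJ ADJ ADJ CONJ ADJ ADV.
Checking each rule: R1 holds, R2 holds, R3 violated, R4 holds.
Only rule 3 fails.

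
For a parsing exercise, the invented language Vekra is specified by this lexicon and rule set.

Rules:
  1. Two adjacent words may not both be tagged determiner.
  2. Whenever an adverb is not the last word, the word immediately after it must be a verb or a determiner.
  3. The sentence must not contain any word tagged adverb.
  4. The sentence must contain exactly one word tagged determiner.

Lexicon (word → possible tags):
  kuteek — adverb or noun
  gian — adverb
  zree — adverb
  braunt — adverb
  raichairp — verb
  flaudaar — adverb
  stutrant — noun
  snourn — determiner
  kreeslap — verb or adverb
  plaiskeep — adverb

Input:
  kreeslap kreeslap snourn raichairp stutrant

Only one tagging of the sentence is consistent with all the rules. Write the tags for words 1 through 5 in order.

verb verb determiner verb noun

Candidates per position — 1:kreeslap {verb,adverb}; 2:kreeslap {verb,adverb}; 3:snourn {determiner}; 4:raichairp {verb}; 5:stutrant {noun}.
Word 1 cannot be adverb — rule 3 would then fail for every completion. It is verb.
Word 2 cannot be adverb — rule 3 would then fail for every completion. It is verb.
The only consistent sequence is: verb verb determiner verb noun.
Rule-by-rule: rule 1 ✓; rule 2 ✓; rule 3 ✓; rule 4 ✓.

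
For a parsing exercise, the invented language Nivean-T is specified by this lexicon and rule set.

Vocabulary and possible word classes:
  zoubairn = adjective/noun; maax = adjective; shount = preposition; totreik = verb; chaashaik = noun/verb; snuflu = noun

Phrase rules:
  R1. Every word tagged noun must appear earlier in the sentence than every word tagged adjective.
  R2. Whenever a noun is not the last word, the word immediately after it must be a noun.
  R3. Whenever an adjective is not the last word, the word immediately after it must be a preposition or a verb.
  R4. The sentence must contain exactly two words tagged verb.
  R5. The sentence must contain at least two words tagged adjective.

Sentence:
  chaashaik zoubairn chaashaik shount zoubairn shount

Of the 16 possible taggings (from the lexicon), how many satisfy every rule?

Candidates per position — 1:chaashaik {noun,verb}; 2:zoubairn {adjective,noun}; 3:chaashaik {noun,verb}; 4:shount {preposition}; 5:zoubairn {adjective,noun}; 6:shount {preposition}.
There are 16 candidate sequences in total.
The sequences that satisfy every rule: verb adjective verb preposition adjective preposition.
Count = 1.

1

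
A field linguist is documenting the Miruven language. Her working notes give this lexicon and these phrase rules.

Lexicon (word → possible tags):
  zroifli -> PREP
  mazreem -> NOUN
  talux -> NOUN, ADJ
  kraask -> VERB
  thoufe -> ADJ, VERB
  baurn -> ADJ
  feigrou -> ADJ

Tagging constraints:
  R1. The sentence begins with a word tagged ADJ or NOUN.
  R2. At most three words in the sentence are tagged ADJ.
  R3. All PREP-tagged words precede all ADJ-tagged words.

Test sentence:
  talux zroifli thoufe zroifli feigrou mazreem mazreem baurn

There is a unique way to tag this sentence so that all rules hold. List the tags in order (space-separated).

Candidates per position — 1:talux {NOUN,ADJ}; 2:zroifli {PREP}; 3:thoufe {ADJ,VERB}; 4:zroifli {PREP}; 5:feigrou {ADJ}; 6:mazreem {NOUN}; 7:mazreem {NOUN}; 8:baurn {ADJ}.
Position 1: tagging it ADJ would leave rule 3 unsatisfiable, so it must be NOUN.
Position 3: tagging it ADJ would leave rule 3 unsatisfiable, so it must be VERB.
That leaves exactly one tagging: NOUN PREP VERB PREP ADJ NOUN NOUN ADJ.
Rule-by-rule: rule 1 ok; rule 2 ok; rule 3 ok.

NOUN PREP VERB PREP ADJ NOUN NOUN ADJ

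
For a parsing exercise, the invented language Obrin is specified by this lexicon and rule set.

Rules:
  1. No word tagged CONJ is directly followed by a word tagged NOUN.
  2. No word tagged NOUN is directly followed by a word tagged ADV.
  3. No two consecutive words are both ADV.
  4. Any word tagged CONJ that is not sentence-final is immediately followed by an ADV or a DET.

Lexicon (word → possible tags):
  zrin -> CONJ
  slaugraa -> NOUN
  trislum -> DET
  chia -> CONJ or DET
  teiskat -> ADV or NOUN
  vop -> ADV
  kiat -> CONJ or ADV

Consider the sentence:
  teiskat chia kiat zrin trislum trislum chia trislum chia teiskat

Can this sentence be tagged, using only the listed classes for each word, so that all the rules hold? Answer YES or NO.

YES

Candidates per position — 1:teiskat {ADV,NOUN}; 2:chia {CONJ,DET}; 3:kiat {CONJ,ADV}; 4:zrin {CONJ}; 5:trislum {DET}; 6:trislum {DET}; 7:chia {CONJ,DET}; 8:trislum {DET}; 9:chia {CONJ,DET}; 10:teiskat {ADV,NOUN}.
One satisfying assignment: ADV CONJ ADV CONJ DET DET CONJ DET DET ADV.
Verifying each rule — rule 1 ✓; rule 2 ✓; rule 3 ✓; rule 4 ✓.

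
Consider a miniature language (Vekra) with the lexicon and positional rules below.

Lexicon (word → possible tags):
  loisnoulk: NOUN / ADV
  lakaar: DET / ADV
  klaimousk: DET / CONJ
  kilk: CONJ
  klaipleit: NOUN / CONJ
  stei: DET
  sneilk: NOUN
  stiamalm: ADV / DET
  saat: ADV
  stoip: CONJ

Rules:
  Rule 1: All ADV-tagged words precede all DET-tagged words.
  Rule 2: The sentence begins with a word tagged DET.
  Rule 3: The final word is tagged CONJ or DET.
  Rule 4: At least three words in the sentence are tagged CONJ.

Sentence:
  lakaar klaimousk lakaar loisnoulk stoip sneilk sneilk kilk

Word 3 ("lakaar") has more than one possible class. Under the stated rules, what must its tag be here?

Candidates per position — 1:lakaar {DET,ADV}; 2:klaimousk {DET,CONJ}; 3:lakaar {DET,ADV}; 4:loisnoulk {NOUN,ADV}; 5:stoip {CONJ}; 6:sneilk {NOUN}; 7:sneilk {NOUN}; 8:kilk {CONJ}.
At position 1, choosing ADV makes rule 2 impossible to satisfy; hence DET.
At position 2, choosing DET makes rule 4 impossible to satisfy; hence CONJ.
At position 3, choosing ADV makes rule 1 impossible to satisfy; hence DET.
At position 4, choosing ADV makes rule 1 impossible to satisfy; hence NOUN.
So the tagging must be: DET CONJ DET NOUN CONJ NOUN NOUN CONJ.
Check: rule 1 ✓; rule 2 ✓; rule 3 ✓; rule 4 ✓.

DET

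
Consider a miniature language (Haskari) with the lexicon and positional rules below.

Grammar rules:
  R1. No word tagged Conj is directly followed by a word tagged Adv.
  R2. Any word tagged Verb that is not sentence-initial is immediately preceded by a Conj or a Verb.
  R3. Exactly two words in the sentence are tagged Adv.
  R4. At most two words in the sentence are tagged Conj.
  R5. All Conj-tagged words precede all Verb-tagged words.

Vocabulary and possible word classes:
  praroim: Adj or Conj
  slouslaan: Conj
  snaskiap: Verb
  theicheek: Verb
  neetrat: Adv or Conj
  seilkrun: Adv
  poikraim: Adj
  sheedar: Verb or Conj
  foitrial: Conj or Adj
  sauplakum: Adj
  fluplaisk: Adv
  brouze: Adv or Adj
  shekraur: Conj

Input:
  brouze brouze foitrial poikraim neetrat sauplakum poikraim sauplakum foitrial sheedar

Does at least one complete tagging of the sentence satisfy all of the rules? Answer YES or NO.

YES

Candidates per position — 1:brouze {Adv,Adj}; 2:brouze {Adv,Adj}; 3:foitrial {Conj,Adj}; 4:poikraim {Adj}; 5:neetrat {Adv,Conj}; 6:sauplakum {Adj}; 7:poikraim {Adj}; 8:sauplakum {Adj}; 9:foitrial {Conj,Adj}; 10:sheedar {Verb,Conj}.
One satisfying assignment: Adj Adv Adj Adj Adv Adj Adj Adj Adj Conj.
Check: rule 1 ok; rule 2 ok; rule 3 ok; rule 4 ok; rule 5 ok.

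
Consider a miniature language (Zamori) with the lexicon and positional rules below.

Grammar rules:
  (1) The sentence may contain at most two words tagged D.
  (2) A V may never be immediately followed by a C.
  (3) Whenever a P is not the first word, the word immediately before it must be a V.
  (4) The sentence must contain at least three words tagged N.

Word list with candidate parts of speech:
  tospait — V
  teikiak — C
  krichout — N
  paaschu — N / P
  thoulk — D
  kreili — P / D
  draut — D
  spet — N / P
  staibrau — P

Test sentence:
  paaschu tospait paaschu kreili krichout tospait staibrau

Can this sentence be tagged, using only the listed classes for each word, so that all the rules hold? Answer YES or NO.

Candidates per position — 1:paaschu {N,P}; 2:tospait {V}; 3:paaschu {N,P}; 4:kreili {P,D}; 5:krichout {N}; 6:tospait {V}; 7:staibrau {P}.
One satisfying assignment: N V N D N V P.
Verifying each rule — rule 1 ✓; rule 2 ✓; rule 3 ✓; rule 4 ✓.

YES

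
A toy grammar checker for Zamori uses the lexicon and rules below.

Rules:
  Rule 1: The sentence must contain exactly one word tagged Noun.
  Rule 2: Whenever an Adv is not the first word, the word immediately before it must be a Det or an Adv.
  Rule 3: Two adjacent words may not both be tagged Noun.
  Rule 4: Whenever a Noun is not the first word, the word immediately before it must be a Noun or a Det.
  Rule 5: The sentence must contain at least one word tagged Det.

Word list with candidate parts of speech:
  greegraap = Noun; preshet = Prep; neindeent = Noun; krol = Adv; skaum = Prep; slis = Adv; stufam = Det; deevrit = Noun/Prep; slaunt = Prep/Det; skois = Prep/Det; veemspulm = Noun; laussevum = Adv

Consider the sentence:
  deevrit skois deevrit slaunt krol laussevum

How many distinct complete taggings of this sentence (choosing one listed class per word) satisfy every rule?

Candidates per position — 1:deevrit {Noun,Prep}; 2:skois {Prep,Det}; 3:deevrit {Noun,Prep}; 4:slaunt {Prep,Det}; 5:krol {Adv}; 6:laussevum {Adv}.
There are 16 candidate sequences in total.
The sequences that satisfy every rule: Noun Prep Prep Det Adv Adv; Noun Det Prep Det Adv Adv; Prep Det Noun Det Adv Adv.
Count = 3.

3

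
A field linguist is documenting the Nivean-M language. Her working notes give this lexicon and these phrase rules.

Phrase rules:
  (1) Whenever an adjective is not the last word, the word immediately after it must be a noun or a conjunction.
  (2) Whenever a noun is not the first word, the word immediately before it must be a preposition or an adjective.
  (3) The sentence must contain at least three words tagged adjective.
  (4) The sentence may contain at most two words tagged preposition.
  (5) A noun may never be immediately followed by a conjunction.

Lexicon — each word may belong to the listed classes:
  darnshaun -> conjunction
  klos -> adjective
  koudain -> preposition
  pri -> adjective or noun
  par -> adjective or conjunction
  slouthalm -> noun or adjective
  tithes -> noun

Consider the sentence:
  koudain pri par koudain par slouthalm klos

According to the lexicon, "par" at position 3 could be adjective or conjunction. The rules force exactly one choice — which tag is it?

conjunction

Candidates per position — 1:koudain {preposition}; 2:pri {adjective,noun}; 3:par {adjective,conjunction}; 4:koudain {preposition}; 5:par {adjective,conjunction}; 6:slouthalm {noun,adjective}; 7:klos {adjective}.
Word 3 cannot be adjective — rule 1 would then fail for every completion. It is conjunction.
Word 6 cannot be adjective — rule 1 would then fail for every completion. It is noun.
Word 2 cannot be noun — rule 3 would then fail for every completion. It is adjective.
Word 5 cannot be conjunction — rule 2 would then fail for every completion. It is adjective.
So the tagging must be: preposition adjective conjunction preposition adjective noun adjective.
Rule-by-rule: rule 1 satisfied; rule 2 satisfied; rule 3 satisfied; rule 4 satisfied; rule 5 satisfied.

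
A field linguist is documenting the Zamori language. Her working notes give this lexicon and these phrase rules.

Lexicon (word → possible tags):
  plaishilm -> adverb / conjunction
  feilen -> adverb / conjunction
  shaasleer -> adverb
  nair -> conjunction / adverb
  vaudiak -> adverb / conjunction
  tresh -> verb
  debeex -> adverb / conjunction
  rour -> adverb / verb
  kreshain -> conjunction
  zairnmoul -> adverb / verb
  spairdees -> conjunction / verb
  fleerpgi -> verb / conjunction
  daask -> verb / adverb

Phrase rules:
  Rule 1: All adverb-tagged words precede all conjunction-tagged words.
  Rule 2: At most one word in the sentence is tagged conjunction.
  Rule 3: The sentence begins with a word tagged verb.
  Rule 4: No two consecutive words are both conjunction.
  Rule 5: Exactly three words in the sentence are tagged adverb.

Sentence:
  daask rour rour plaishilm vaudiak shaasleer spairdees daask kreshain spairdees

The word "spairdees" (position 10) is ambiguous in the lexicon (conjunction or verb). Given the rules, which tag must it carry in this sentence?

Candidates per position — 1:daask {verb,adverb}; 2:rour {adverb,verb}; 3:rour {adverb,verb}; 4:plaishilm {adverb,conjunction}; 5:vaudiak {adverb,conjunction}; 6:shaasleer {adverb}; 7:spairdees {conjunction,verb}; 8:daask {verb,adverb}; 9:kreshain {conjunction}; 10:spairdees {conjunction,verb}.
If word 1 were adverb, no tagging could satisfy rule 3; so word 1 is verb.
If word 4 were conjunction, no tagging could satisfy rule 1; so word 4 is adverb.
If word 5 were conjunction, no tagging could satisfy rule 1; so word 5 is adverb.
If word 7 were conjunction, no tagging could satisfy rule 2; so word 7 is verb.
If word 8 were adverb, no tagging could satisfy rule 5; so word 8 is verb.
If word 10 were conjunction, no tagging could satisfy rule 2; so word 10 is verb.
If word 2 were adverb, no tagging could satisfy rule 5; so word 2 is verb.
If word 3 were adverb, no tagging could satisfy rule 5; so word 3 is verb.
The only consistent sequence is: verb verb verb adverb adverb adverb verb verb conjunction verb.
Verifying each rule — rule 1 holds; rule 2 holds; rule 3 holds; rule 4 holds; rule 5 holds.

verb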